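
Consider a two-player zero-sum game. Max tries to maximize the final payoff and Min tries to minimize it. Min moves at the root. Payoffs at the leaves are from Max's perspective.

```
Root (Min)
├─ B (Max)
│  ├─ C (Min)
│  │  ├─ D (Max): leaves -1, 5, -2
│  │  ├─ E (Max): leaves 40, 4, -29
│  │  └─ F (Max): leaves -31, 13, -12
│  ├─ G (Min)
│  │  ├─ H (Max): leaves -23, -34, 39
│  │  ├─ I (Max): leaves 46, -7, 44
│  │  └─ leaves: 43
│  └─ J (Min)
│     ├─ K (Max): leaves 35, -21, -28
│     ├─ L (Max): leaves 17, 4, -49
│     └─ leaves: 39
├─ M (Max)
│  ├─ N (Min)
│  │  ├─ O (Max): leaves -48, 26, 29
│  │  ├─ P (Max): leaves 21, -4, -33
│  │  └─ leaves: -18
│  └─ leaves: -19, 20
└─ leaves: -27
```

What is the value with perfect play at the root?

D (Max): max(-1, 5, -2) = 5
E (Max): max(40, 4, -29) = 40
F (Max): max(-31, 13, -12) = 13
C (Min): min(5, 40, 13) = 5
H (Max): max(-23, -34, 39) = 39
I (Max): max(46, -7, 44) = 46
G (Min): min(39, 46, 43) = 39
K (Max): max(35, -21, -28) = 35
L (Max): max(17, 4, -49) = 17
J (Min): min(35, 17, 39) = 17
B (Max): max(5, 39, 17) = 39
O (Max): max(-48, 26, 29) = 29
P (Max): max(21, -4, -33) = 21
N (Min): min(29, 21, -18) = -18
M (Max): max(-18, -19, 20) = 20
Root (Min): min(39, 20, -27) = -27

-27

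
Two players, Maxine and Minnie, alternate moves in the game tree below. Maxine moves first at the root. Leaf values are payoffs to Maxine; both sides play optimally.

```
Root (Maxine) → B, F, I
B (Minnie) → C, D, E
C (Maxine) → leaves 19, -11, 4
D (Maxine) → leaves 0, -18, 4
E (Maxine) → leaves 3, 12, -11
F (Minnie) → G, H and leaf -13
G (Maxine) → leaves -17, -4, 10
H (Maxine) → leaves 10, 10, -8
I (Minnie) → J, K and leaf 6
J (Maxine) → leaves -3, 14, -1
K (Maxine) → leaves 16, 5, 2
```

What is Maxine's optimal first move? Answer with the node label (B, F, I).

I

C (Maxine): max(19, -11, 4) = 19
D (Maxine): max(0, -18, 4) = 4
E (Maxine): max(3, 12, -11) = 12
B (Minnie): min(19, 4, 12) = 4
G (Maxine): max(-17, -4, 10) = 10
H (Maxine): max(10, 10, -8) = 10
F (Minnie): min(10, 10, -13) = -13
J (Maxine): max(-3, 14, -1) = 14
K (Maxine): max(16, 5, 2) = 16
I (Minnie): min(14, 16, 6) = 6
Root (Maxine): max(4, -13, 6) = 6
Maxine picks the child with the highest value: I (value 6).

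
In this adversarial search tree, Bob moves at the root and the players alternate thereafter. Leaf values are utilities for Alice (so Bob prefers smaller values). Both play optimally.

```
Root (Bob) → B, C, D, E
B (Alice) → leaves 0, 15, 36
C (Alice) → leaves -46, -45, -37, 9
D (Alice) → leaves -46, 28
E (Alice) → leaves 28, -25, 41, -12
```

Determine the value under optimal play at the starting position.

9

B (Alice): max(0, 15, 36) = 36
C (Alice): max(-46, -45, -37, 9) = 9
D (Alice): max(-46, 28) = 28
E (Alice): max(28, -25, 41, -12) = 41
Root (Bob): min(36, 9, 28, 41) = 9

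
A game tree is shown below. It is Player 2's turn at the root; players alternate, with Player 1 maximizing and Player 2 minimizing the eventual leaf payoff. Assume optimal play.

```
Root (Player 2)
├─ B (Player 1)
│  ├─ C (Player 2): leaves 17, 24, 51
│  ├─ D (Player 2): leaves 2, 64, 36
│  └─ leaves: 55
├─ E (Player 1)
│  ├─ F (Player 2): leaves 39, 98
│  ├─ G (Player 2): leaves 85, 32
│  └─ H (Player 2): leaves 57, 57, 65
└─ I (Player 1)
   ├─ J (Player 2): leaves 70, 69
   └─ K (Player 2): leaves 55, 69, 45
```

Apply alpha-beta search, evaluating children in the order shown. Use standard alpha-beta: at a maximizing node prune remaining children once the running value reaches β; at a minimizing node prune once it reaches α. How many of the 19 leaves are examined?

C [α=-∞,β=+∞]: v=17
D [α=17,β=+∞]: v=2 after child 1 ≤ α → α-cutoff, skip 2
B [α=-∞,β=+∞]: v=55
F [α=-∞,β=55]: v=39
G [α=39,β=55]: v=32
H [α=39,β=55]: v=57
E [α=-∞,β=55]: v=57
J [α=-∞,β=55]: v=69
I [α=-∞,β=55]: v=69 after child 1 ≥ β → β-cutoff, skip 1
Root [α=-∞,β=+∞]: v=55
Leaves evaluated: 14 of 19.

14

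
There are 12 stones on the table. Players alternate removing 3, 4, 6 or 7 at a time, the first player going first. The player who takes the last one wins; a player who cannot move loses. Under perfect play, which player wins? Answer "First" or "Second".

Compute winning (W) and losing (L) positions by backward induction:
i:   0  1  2  3  4  5  6  7  8  9 10 11 12
     L  L  L  W  W  W  W  W  W  W  L  L  L
Position 12 is L, so the second player wins.

Second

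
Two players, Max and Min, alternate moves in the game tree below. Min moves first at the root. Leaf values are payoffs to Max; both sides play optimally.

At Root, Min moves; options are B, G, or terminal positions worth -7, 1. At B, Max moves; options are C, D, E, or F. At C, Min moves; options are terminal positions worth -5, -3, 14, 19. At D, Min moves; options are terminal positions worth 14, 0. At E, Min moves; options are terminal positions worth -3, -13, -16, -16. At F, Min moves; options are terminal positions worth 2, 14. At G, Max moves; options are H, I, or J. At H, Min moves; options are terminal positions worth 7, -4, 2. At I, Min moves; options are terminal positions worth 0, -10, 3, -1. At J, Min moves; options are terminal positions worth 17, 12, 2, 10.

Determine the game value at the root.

-7

C (Min): min(-5, -3, 14, 19) = -5
D (Min): min(14, 0) = 0
E (Min): min(-3, -13, -16, -16) = -16
F (Min): min(2, 14) = 2
B (Max): max(-5, 0, -16, 2) = 2
H (Min): min(7, -4, 2) = -4
I (Min): min(0, -10, 3, -1) = -10
J (Min): min(17, 12, 2, 10) = 2
G (Max): max(-4, -10, 2) = 2
Root (Min): min(2, 2, -7, 1) = -7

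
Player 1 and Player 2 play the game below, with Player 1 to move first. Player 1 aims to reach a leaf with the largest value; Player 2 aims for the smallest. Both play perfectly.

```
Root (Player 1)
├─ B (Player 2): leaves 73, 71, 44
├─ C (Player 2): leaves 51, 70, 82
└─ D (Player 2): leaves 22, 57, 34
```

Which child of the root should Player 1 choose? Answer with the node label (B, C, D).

C

B (Player 2): min(73, 71, 44) = 44
C (Player 2): min(51, 70, 82) = 51
D (Player 2): min(22, 57, 34) = 22
Root (Player 1): max(44, 51, 22) = 51
Player 1 picks the child with the highest value: C (value 51).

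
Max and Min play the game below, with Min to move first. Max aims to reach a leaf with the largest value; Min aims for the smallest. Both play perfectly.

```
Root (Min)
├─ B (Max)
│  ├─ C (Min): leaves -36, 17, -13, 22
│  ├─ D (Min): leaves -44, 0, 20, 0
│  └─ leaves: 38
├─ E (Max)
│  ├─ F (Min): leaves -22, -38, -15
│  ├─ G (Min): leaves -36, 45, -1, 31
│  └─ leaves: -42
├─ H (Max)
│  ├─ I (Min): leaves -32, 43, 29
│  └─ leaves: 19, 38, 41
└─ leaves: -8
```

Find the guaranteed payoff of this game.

-36

C (Min): min(-36, 17, -13, 22) = -36
D (Min): min(-44, 0, 20, 0) = -44
B (Max): max(-36, -44, 38) = 38
F (Min): min(-22, -38, -15) = -38
G (Min): min(-36, 45, -1, 31) = -36
E (Max): max(-38, -36, -42) = -36
I (Min): min(-32, 43, 29) = -32
H (Max): max(-32, 19, 38, 41) = 41
Root (Min): min(38, -36, 41, -8) = -36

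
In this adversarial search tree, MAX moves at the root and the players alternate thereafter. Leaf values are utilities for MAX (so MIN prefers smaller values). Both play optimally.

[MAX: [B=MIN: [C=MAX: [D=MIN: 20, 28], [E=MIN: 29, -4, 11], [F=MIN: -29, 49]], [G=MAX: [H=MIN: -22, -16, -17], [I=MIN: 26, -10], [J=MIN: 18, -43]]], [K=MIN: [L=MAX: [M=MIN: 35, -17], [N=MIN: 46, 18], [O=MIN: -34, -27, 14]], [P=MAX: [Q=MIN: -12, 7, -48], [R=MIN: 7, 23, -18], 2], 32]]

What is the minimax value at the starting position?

D (MIN): min(20, 28) = 20
E (MIN): min(29, -4, 11) = -4
F (MIN): min(-29, 49) = -29
C (MAX): max(20, -4, -29) = 20
H (MIN): min(-22, -16, -17) = -22
I (MIN): min(26, -10) = -10
J (MIN): min(18, -43) = -43
G (MAX): max(-22, -10, -43) = -10
B (MIN): min(20, -10) = -10
M (MIN): min(35, -17) = -17
N (MIN): min(46, 18) = 18
O (MIN): min(-34, -27, 14) = -34
L (MAX): max(-17, 18, -34) = 18
Q (MIN): min(-12, 7, -48) = -48
R (MIN): min(7, 23, -18) = -18
P (MAX): max(-48, -18, 2) = 2
K (MIN): min(18, 2, 32) = 2
Root (MAX): max(-10, 2) = 2

2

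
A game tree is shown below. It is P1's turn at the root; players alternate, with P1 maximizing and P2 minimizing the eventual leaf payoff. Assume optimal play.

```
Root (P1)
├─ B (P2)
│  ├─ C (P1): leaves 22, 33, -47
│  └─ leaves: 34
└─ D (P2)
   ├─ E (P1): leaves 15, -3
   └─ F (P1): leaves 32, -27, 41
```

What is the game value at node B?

33

C: max(22, 33, -47) = 33
B: min(33, 34) = 33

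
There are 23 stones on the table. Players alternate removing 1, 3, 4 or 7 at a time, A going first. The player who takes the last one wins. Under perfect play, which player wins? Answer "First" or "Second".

First

Compute winning (W) and losing (L) positions by backward induction:
i:   0  1  2  3  4  5  6  7  8  9 10 11 12 13 14 15 16 17 18 19 20 21 22 23
     L  W  L  W  W  W  W  W  L  W  L  W  W  W  W  W  L  W  L  W  W  W  W  W
Position 23 is W, so the first player wins.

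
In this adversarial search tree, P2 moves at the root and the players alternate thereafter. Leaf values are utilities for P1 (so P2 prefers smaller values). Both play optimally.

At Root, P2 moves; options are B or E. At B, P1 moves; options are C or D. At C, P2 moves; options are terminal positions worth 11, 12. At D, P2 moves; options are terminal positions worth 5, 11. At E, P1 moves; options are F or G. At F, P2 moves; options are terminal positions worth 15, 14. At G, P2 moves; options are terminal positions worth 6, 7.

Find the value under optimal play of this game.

11

C (P2): min(11, 12) = 11
D (P2): min(5, 11) = 5
B (P1): max(11, 5) = 11
F (P2): min(15, 14) = 14
G (P2): min(6, 7) = 6
E (P1): max(14, 6) = 14
Root (P2): min(11, 14) = 11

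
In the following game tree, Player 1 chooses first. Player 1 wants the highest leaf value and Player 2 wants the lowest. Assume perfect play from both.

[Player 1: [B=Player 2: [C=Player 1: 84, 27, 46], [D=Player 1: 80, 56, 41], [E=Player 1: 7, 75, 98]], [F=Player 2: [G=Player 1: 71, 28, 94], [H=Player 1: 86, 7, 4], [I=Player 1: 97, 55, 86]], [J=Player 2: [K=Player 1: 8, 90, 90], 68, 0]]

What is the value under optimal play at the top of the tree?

86

C (Player 1): max(84, 27, 46) = 84
D (Player 1): max(80, 56, 41) = 80
E (Player 1): max(7, 75, 98) = 98
B (Player 2): min(84, 80, 98) = 80
G (Player 1): max(71, 28, 94) = 94
H (Player 1): max(86, 7, 4) = 86
I (Player 1): max(97, 55, 86) = 97
F (Player 2): min(94, 86, 97) = 86
K (Player 1): max(8, 90, 90) = 90
J (Player 2): min(90, 68, 0) = 0
Root (Player 1): max(80, 86, 0) = 86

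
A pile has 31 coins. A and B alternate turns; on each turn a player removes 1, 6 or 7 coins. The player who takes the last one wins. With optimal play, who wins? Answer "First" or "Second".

First

W/L table (W = player to move can force a win):
i:   0  1  2  3  4  5  6  7  8  9 10 11 12 13 14 15 16 17 18 19 20 21 22 23 24 25 26 27 28 29 30 31
     L  W  L  W  L  W  W  W  W  W  W  W  L  W  L  W  L  W  W  W  W  W  W  W  L  W  L  W  L  W  W  W
Position 31 is W, so the first player wins.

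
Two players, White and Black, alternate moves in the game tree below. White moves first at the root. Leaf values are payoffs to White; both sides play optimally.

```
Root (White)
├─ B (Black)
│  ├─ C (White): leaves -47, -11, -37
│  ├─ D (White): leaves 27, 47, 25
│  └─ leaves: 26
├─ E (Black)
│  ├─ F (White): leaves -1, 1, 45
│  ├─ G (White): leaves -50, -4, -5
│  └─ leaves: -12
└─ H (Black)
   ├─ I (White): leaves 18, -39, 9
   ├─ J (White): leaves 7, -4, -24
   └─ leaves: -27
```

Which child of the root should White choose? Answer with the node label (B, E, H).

B

C (White): max(-47, -11, -37) = -11
D (White): max(27, 47, 25) = 47
B (Black): min(-11, 47, 26) = -11
F (White): max(-1, 1, 45) = 45
G (White): max(-50, -4, -5) = -4
E (Black): min(45, -4, -12) = -12
I (White): max(18, -39, 9) = 18
J (White): max(7, -4, -24) = 7
H (Black): min(18, 7, -27) = -27
Root (White): max(-11, -12, -27) = -11
White picks the child with the highest value: B (value -11).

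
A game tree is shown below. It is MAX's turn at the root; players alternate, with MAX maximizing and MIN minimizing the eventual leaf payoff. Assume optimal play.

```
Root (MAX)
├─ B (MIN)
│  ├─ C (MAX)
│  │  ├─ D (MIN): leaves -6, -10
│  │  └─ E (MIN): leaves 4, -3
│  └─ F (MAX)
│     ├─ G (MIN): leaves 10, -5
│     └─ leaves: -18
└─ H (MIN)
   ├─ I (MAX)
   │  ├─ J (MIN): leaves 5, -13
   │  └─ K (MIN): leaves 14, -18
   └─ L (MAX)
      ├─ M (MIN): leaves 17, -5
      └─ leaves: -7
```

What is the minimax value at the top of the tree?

-5

D (MIN): min(-6, -10) = -10
E (MIN): min(4, -3) = -3
C (MAX): max(-10, -3) = -3
G (MIN): min(10, -5) = -5
F (MAX): max(-5, -18) = -5
B (MIN): min(-3, -5) = -5
J (MIN): min(5, -13) = -13
K (MIN): min(14, -18) = -18
I (MAX): max(-13, -18) = -13
M (MIN): min(17, -5) = -5
L (MAX): max(-5, -7) = -5
H (MIN): min(-13, -5) = -13
Root (MAX): max(-5, -13) = -5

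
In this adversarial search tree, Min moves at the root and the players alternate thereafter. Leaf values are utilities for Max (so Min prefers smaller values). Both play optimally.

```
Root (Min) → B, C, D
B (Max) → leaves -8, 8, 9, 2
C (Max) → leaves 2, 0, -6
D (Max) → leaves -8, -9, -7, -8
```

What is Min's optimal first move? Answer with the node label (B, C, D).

B (Max): max(-8, 8, 9, 2) = 9
C (Max): max(2, 0, -6) = 2
D (Max): max(-8, -9, -7, -8) = -7
Root (Min): min(9, 2, -7) = -7
Min picks the child with the lowest value: D (value -7).

D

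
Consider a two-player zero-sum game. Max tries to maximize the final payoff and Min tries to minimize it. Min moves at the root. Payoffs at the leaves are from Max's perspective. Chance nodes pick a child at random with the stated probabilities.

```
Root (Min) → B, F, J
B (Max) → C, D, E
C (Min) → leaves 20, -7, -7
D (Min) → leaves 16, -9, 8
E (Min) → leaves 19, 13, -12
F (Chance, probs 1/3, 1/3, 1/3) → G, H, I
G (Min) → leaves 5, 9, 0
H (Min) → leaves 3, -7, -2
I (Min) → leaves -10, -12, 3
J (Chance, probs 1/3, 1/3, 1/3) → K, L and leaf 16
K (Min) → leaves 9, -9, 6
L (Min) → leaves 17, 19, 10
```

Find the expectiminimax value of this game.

C (Min): min(20, -7, -7) = -7
D (Min): min(16, -9, 8) = -9
E (Min): min(19, 13, -12) = -12
B (Max): max(-7, -9, -12) = -7
G (Min): min(5, 9, 0) = 0
H (Min): min(3, -7, -2) = -7
I (Min): min(-10, -12, 3) = -12
F (Chance): 1/3·0 + 1/3·-7 + 1/3·-12 = -6.33
K (Min): min(9, -9, 6) = -9
L (Min): min(17, 19, 10) = 10
J (Chance): 1/3·-9 + 1/3·10 + 1/3·16 = 5.67
Root (Min): min(-7, -6.33, 5.67) = -7

-7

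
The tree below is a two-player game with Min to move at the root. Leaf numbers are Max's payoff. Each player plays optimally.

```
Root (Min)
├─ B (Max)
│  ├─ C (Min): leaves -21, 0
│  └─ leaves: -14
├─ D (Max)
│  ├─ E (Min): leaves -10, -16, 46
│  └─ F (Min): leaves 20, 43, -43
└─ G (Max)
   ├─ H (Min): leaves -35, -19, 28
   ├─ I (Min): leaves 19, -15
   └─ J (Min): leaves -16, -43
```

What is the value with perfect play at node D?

-16

E: min(-10, -16, 46) = -16
F: min(20, 43, -43) = -43
D: max(-16, -43) = -16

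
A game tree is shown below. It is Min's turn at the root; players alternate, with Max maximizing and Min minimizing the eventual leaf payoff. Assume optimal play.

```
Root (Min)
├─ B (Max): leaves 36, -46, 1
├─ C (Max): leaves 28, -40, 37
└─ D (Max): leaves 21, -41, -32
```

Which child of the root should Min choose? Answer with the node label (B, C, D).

D

B (Max): max(36, -46, 1) = 36
C (Max): max(28, -40, 37) = 37
D (Max): max(21, -41, -32) = 21
Root (Min): min(36, 37, 21) = 21
Min picks the child with the lowest value: D (value 21).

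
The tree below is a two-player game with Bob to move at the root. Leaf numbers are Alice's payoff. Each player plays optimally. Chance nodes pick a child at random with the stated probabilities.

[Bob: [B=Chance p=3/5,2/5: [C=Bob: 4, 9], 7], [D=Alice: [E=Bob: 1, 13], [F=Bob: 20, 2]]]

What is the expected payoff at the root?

C (Bob): min(4, 9) = 4
B (Chance): 3/5·4 + 2/5·7 = 5.2
E (Bob): min(1, 13) = 1
F (Bob): min(20, 2) = 2
D (Alice): max(1, 2) = 2
Root (Bob): min(5.2, 2) = 2

2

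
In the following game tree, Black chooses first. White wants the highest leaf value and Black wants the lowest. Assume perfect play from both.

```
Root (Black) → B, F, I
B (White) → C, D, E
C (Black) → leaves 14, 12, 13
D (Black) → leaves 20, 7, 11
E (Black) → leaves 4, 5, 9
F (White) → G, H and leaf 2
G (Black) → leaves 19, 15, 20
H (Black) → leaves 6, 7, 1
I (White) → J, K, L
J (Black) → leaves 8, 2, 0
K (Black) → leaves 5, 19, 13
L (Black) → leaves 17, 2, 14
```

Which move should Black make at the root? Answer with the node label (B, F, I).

C (Black): min(14, 12, 13) = 12
D (Black): min(20, 7, 11) = 7
E (Black): min(4, 5, 9) = 4
B (White): max(12, 7, 4) = 12
G (Black): min(19, 15, 20) = 15
H (Black): min(6, 7, 1) = 1
F (White): max(15, 1, 2) = 15
J (Black): min(8, 2, 0) = 0
K (Black): min(5, 19, 13) = 5
L (Black): min(17, 2, 14) = 2
I (White): max(0, 5, 2) = 5
Root (Black): min(12, 15, 5) = 5
Black picks the child with the lowest value: I (value 5).

I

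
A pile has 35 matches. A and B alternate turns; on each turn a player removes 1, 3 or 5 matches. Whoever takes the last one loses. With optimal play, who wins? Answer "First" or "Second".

Second

Mark each pile size as W (mover wins) or L (mover loses):
i:   0  1  2  3  4  5  6  7  8  9 10 11 12 13 14 15 16 17 18 19 20 21 22 23 24 25 26 27 28 29 30 31 32 33 34 35
     W  L  W  L  W  L  W  L  W  L  W  L  W  L  W  L  W  L  W  L  W  L  W  L  W  L  W  L  W  L  W  L  W  L  W  L
Position 35 is L, so the second player wins.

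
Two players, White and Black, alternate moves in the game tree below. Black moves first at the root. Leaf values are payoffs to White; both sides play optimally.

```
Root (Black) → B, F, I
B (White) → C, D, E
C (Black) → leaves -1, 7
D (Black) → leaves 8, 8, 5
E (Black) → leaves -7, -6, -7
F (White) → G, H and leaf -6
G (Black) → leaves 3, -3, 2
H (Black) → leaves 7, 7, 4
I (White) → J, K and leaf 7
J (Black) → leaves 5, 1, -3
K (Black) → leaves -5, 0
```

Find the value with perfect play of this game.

4

C (Black): min(-1, 7) = -1
D (Black): min(8, 8, 5) = 5
E (Black): min(-7, -6, -7) = -7
B (White): max(-1, 5, -7) = 5
G (Black): min(3, -3, 2) = -3
H (Black): min(7, 7, 4) = 4
F (White): max(-3, 4, -6) = 4
J (Black): min(5, 1, -3) = -3
K (Black): min(-5, 0) = -5
I (White): max(-3, -5, 7) = 7
Root (Black): min(5, 4, 7) = 4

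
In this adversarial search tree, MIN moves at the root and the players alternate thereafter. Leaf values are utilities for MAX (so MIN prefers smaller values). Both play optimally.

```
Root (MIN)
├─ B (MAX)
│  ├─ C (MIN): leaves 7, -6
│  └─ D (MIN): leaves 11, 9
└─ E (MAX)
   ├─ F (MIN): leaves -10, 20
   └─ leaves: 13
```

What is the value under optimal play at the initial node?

C (MIN): min(7, -6) = -6
D (MIN): min(11, 9) = 9
B (MAX): max(-6, 9) = 9
F (MIN): min(-10, 20) = -10
E (MAX): max(-10, 13) = 13
Root (MIN): min(9, 13) = 9

9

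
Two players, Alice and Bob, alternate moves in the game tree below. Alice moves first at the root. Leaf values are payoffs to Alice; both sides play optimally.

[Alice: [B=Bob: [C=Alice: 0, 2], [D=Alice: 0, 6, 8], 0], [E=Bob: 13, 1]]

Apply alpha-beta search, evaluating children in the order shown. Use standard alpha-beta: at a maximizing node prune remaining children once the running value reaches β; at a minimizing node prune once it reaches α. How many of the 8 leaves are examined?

7

C [α=-∞,β=+∞]: v=2
D [α=-∞,β=2]: v=6 after child 2 ≥ β → β-cutoff, skip 1
B [α=-∞,β=+∞]: v=0
E [α=0,β=+∞]: v=1
Root [α=-∞,β=+∞]: v=1
Leaves evaluated: 7 of 8.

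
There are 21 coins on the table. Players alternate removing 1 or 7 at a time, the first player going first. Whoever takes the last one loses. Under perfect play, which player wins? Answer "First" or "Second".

Compute winning (W) and losing (L) positions by backward induction:
i:   0  1  2  3  4  5  6  7  8  9 10 11 12 13 14 15 16 17 18 19 20 21
     W  L  W  L  W  L  W  L  W  L  W  L  W  L  W  L  W  L  W  L  W  L
Position 21 is L, so the second player wins.

Second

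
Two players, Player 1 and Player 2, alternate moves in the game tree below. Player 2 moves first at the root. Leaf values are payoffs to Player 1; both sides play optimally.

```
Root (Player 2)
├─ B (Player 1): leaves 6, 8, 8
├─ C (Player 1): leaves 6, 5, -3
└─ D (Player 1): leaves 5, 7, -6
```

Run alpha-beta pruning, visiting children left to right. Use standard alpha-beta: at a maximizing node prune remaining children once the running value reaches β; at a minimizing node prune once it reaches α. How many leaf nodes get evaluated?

B [α=-∞,β=+∞]: v=8
C [α=-∞,β=8]: v=6
D [α=-∞,β=6]: v=7 after child 2 ≥ β → β-cutoff, skip 1
Root [α=-∞,β=+∞]: v=6
Leaves evaluated: 8 of 9.

8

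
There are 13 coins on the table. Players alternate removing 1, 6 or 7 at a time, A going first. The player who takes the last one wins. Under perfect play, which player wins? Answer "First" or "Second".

Positions where the player to move wins (W) vs loses (L):
i:   0  1  2  3  4  5  6  7  8  9 10 11 12 13
     L  W  L  W  L  W  W  W  W  W  W  W  L  W
Position 13 is W, so the first player wins.

First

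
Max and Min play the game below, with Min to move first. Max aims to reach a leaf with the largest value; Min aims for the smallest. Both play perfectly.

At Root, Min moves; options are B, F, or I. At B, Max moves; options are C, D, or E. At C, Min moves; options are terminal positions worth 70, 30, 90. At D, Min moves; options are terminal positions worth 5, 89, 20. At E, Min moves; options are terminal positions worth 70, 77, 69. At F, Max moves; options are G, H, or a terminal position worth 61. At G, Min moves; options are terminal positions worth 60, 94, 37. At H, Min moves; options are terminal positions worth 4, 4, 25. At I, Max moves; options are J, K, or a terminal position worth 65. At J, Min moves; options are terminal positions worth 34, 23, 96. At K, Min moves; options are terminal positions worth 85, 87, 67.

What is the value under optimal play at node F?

61

G: min(60, 94, 37) = 37
H: min(4, 4, 25) = 4
F: max(37, 4, 61) = 61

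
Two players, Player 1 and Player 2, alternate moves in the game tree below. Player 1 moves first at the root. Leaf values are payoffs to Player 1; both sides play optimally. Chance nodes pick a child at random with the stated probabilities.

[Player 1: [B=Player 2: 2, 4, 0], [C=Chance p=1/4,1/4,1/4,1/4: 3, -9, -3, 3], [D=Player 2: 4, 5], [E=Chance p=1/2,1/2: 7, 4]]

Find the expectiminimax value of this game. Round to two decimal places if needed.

B (Player 2): min(2, 4, 0) = 0
C (Chance): 1/4·3 + 1/4·-9 + 1/4·-3 + 1/4·3 = -1.5
D (Player 2): min(4, 5) = 4
E (Chance): 1/2·7 + 1/2·4 = 5.5
Root (Player 1): max(0, -1.5, 4, 5.5) = 5.5

5.5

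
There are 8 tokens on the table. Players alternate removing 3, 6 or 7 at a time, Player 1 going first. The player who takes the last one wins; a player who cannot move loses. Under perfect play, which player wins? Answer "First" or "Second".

First

Positions where the player to move wins (W) vs loses (L):
i:   0  1  2  3  4  5  6  7  8
     L  L  L  W  W  W  W  W  W
Position 8 is W, so the first player wins.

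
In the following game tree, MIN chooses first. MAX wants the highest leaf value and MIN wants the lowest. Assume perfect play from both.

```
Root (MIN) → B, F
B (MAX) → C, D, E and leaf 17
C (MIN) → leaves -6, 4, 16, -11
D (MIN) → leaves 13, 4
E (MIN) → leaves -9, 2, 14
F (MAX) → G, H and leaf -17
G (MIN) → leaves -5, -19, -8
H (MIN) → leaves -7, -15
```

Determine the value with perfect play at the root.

C (MIN): min(-6, 4, 16, -11) = -11
D (MIN): min(13, 4) = 4
E (MIN): min(-9, 2, 14) = -9
B (MAX): max(-11, 4, -9, 17) = 17
G (MIN): min(-5, -19, -8) = -19
H (MIN): min(-7, -15) = -15
F (MAX): max(-19, -15, -17) = -15
Root (MIN): min(17, -15) = -15

-15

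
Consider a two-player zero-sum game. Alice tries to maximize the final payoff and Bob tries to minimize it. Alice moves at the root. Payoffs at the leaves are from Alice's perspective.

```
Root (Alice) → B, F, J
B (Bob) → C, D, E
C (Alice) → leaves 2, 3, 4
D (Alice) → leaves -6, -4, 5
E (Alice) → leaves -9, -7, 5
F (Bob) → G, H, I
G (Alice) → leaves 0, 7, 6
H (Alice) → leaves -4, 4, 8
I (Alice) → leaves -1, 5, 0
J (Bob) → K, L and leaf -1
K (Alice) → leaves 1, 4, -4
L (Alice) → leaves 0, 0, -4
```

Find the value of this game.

C (Alice): max(2, 3, 4) = 4
D (Alice): max(-6, -4, 5) = 5
E (Alice): max(-9, -7, 5) = 5
B (Bob): min(4, 5, 5) = 4
G (Alice): max(0, 7, 6) = 7
H (Alice): max(-4, 4, 8) = 8
I (Alice): max(-1, 5, 0) = 5
F (Bob): min(7, 8, 5) = 5
K (Alice): max(1, 4, -4) = 4
L (Alice): max(0, 0, -4) = 0
J (Bob): min(4, 0, -1) = -1
Root (Alice): max(4, 5, -1) = 5

5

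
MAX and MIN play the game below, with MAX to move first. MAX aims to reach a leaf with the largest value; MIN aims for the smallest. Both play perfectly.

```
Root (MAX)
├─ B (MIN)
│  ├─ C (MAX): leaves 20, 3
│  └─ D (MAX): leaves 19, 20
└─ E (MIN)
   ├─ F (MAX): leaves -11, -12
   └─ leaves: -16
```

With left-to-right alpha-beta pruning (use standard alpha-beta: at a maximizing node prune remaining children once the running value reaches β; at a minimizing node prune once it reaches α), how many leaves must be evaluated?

C [α=-∞,β=+∞]: v=20
D [α=-∞,β=20]: v=20
B [α=-∞,β=+∞]: v=20
F [α=20,β=+∞]: v=-11
E [α=20,β=+∞]: v=-11 after child 1 ≤ α → α-cutoff, skip 1
Root [α=-∞,β=+∞]: v=20
Leaves evaluated: 6 of 7.

6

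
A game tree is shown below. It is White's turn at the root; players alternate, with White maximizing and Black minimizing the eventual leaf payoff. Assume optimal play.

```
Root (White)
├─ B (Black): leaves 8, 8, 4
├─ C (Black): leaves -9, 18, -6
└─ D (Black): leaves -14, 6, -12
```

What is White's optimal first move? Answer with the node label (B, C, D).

B (Black): min(8, 8, 4) = 4
C (Black): min(-9, 18, -6) = -9
D (Black): min(-14, 6, -12) = -14
Root (White): max(4, -9, -14) = 4
White picks the child with the highest value: B (value 4).

B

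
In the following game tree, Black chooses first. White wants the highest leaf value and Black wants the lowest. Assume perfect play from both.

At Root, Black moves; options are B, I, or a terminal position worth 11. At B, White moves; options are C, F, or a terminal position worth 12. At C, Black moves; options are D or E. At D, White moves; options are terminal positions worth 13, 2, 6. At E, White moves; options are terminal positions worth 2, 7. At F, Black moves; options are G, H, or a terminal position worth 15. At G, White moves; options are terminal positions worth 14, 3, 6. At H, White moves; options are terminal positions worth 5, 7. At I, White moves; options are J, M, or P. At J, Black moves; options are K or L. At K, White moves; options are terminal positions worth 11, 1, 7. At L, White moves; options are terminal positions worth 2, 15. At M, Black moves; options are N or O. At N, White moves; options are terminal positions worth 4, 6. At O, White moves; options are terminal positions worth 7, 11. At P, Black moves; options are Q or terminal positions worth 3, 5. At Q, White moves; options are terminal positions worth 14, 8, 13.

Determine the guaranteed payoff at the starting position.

11

D (White): max(13, 2, 6) = 13
E (White): max(2, 7) = 7
C (Black): min(13, 7) = 7
G (White): max(14, 3, 6) = 14
H (White): max(5, 7) = 7
F (Black): min(14, 7, 15) = 7
B (White): max(7, 7, 12) = 12
K (White): max(11, 1, 7) = 11
L (White): max(2, 15) = 15
J (Black): min(11, 15) = 11
N (White): max(4, 6) = 6
O (White): max(7, 11) = 11
M (Black): min(6, 11) = 6
Q (White): max(14, 8, 13) = 14
P (Black): min(14, 3, 5) = 3
I (White): max(11, 6, 3) = 11
Root (Black): min(12, 11, 11) = 11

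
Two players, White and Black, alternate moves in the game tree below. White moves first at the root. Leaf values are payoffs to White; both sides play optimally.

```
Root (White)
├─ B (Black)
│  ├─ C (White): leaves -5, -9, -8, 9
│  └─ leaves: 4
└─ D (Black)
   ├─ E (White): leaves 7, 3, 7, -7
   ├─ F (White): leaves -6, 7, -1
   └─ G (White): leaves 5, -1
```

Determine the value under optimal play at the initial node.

5

C (White): max(-5, -9, -8, 9) = 9
B (Black): min(9, 4) = 4
E (White): max(7, 3, 7, -7) = 7
F (White): max(-6, 7, -1) = 7
G (White): max(5, -1) = 5
D (Black): min(7, 7, 5) = 5
Root (White): max(4, 5) = 5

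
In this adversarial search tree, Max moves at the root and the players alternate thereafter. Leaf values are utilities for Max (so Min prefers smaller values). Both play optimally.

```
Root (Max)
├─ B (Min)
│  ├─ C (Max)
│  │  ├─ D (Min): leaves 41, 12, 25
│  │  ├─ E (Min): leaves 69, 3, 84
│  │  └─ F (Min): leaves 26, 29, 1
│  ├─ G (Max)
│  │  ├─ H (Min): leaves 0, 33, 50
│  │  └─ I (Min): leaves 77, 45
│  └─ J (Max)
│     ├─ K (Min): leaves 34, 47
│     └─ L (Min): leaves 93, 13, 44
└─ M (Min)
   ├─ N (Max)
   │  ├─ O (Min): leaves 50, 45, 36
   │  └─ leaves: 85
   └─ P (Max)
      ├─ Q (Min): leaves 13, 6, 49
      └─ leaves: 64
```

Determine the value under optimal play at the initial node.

64

D (Min): min(41, 12, 25) = 12
E (Min): min(69, 3, 84) = 3
F (Min): min(26, 29, 1) = 1
C (Max): max(12, 3, 1) = 12
H (Min): min(0, 33, 50) = 0
I (Min): min(77, 45) = 45
G (Max): max(0, 45) = 45
K (Min): min(34, 47) = 34
L (Min): min(93, 13, 44) = 13
J (Max): max(34, 13) = 34
B (Min): min(12, 45, 34) = 12
O (Min): min(50, 45, 36) = 36
N (Max): max(36, 85) = 85
Q (Min): min(13, 6, 49) = 6
P (Max): max(6, 64) = 64
M (Min): min(85, 64) = 64
Root (Max): max(12, 64) = 64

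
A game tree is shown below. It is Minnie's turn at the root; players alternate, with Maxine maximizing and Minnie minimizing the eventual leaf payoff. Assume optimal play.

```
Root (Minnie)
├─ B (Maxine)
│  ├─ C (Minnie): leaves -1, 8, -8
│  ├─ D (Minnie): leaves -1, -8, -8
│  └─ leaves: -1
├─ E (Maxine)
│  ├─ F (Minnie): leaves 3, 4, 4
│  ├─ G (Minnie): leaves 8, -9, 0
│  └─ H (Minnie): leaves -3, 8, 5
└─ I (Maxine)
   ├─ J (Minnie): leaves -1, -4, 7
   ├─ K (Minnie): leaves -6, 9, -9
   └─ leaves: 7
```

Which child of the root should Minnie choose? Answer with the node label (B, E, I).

B

C (Minnie): min(-1, 8, -8) = -8
D (Minnie): min(-1, -8, -8) = -8
B (Maxine): max(-8, -8, -1) = -1
F (Minnie): min(3, 4, 4) = 3
G (Minnie): min(8, -9, 0) = -9
H (Minnie): min(-3, 8, 5) = -3
E (Maxine): max(3, -9, -3) = 3
J (Minnie): min(-1, -4, 7) = -4
K (Minnie): min(-6, 9, -9) = -9
I (Maxine): max(-4, -9, 7) = 7
Root (Minnie): min(-1, 3, 7) = -1
Minnie picks the child with the lowest value: B (value -1).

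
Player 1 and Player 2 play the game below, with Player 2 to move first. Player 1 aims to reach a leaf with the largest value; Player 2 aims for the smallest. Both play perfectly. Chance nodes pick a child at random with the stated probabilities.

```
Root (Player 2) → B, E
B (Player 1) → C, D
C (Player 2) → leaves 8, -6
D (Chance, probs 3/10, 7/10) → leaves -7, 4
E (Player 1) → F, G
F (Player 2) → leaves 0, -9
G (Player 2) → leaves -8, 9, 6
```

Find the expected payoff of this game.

-8

C (Player 2): min(8, -6) = -6
D (Chance): 3/10·-7 + 7/10·4 = 0.7
B (Player 1): max(-6, 0.7) = 0.7
F (Player 2): min(0, -9) = -9
G (Player 2): min(-8, 9, 6) = -8
E (Player 1): max(-9, -8) = -8
Root (Player 2): min(0.7, -8) = -8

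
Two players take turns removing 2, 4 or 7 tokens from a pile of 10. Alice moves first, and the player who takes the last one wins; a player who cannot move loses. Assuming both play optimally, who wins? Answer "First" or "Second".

First

W/L table (W = player to move can force a win):
i:   0  1  2  3  4  5  6  7  8  9 10
     L  L  W  W  W  W  L  W  W  L  W
Position 10 is W, so the first player wins.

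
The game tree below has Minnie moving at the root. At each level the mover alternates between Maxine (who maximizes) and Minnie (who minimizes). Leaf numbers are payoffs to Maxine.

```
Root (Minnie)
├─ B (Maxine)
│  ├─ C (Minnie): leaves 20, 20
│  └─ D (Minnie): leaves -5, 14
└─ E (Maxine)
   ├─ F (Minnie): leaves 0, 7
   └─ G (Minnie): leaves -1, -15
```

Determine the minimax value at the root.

C (Minnie): min(20, 20) = 20
D (Minnie): min(-5, 14) = -5
B (Maxine): max(20, -5) = 20
F (Minnie): min(0, 7) = 0
G (Minnie): min(-1, -15) = -15
E (Maxine): max(0, -15) = 0
Root (Minnie): min(20, 0) = 0

0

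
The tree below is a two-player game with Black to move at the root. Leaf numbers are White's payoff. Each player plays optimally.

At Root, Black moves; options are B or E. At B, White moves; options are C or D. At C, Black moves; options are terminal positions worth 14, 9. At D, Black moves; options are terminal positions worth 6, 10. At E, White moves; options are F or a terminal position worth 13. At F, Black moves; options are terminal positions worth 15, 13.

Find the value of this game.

C (Black): min(14, 9) = 9
D (Black): min(6, 10) = 6
B (White): max(9, 6) = 9
F (Black): min(15, 13) = 13
E (White): max(13, 13) = 13
Root (Black): min(9, 13) = 9

9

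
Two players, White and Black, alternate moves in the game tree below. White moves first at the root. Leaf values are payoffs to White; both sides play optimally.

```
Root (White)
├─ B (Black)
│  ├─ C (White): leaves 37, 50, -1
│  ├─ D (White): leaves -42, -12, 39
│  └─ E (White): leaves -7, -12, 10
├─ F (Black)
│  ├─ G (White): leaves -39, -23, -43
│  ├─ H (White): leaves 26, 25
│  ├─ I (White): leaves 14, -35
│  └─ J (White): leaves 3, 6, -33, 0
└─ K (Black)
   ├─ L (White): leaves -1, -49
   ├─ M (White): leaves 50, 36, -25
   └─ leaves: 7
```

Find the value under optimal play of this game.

10

C (White): max(37, 50, -1) = 50
D (White): max(-42, -12, 39) = 39
E (White): max(-7, -12, 10) = 10
B (Black): min(50, 39, 10) = 10
G (White): max(-39, -23, -43) = -23
H (White): max(26, 25) = 26
I (White): max(14, -35) = 14
J (White): max(3, 6, -33, 0) = 6
F (Black): min(-23, 26, 14, 6) = -23
L (White): max(-1, -49) = -1
M (White): max(50, 36, -25) = 50
K (Black): min(-1, 50, 7) = -1
Root (White): max(10, -23, -1) = 10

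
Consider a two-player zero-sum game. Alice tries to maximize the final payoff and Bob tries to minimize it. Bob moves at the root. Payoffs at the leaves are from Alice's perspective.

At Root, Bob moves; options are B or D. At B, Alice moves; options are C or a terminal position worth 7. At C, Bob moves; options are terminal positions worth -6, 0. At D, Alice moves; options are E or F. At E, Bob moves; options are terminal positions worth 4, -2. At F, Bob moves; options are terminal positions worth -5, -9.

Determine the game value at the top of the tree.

-2

C (Bob): min(-6, 0) = -6
B (Alice): max(-6, 7) = 7
E (Bob): min(4, -2) = -2
F (Bob): min(-5, -9) = -9
D (Alice): max(-2, -9) = -2
Root (Bob): min(7, -2) = -2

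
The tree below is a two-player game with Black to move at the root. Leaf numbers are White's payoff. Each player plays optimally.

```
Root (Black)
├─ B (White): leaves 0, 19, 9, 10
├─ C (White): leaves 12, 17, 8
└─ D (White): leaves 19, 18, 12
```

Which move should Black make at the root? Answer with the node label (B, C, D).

B (White): max(0, 19, 9, 10) = 19
C (White): max(12, 17, 8) = 17
D (White): max(19, 18, 12) = 19
Root (Black): min(19, 17, 19) = 17
Black picks the child with the lowest value: C (value 17).

C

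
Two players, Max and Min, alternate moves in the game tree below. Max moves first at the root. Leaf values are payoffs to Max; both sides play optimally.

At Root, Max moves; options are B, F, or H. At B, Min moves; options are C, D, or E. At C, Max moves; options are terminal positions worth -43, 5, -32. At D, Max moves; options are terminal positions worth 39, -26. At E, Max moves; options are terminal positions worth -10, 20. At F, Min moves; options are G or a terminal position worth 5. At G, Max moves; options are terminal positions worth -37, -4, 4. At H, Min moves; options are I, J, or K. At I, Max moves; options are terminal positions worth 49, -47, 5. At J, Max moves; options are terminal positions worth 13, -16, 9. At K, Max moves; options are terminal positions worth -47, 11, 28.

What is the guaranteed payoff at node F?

G: max(-37, -4, 4) = 4
F: min(4, 5) = 4

4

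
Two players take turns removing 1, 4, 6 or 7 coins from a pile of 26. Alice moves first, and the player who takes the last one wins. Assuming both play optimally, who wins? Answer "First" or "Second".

Second

Positions where the player to move wins (W) vs loses (L):
i:   0  1  2  3  4  5  6  7  8  9 10 11 12 13 14 15 16 17 18 19 20 21 22 23 24 25 26
     L  W  L  W  W  L  W  W  W  W  L  W  W  L  W  L  W  W  L  W  W  W  W  L  W  W  L
Position 26 is L, so the second player wins.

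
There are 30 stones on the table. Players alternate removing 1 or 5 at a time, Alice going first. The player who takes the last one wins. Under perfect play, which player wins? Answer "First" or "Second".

i:   0  1  2  3  4  5  6  7  8  9 10 11 12 13 14 15 16 17 18 19 20 21 22 23 24 25 26 27 28 29 30
     L  W  L  W  L  W  L  W  L  W  L  W  L  W  L  W  L  W  L  W  L  W  L  W  L  W  L  W  L  W  L
Position 30 is L, so the second player wins.

Second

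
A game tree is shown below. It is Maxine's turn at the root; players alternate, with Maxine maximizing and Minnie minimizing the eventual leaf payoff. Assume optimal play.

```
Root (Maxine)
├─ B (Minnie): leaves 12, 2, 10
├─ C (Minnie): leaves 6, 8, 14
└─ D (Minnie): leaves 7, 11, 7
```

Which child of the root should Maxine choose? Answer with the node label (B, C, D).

B (Minnie): min(12, 2, 10) = 2
C (Minnie): min(6, 8, 14) = 6
D (Minnie): min(7, 11, 7) = 7
Root (Maxine): max(2, 6, 7) = 7
Maxine picks the child with the highest value: D (value 7).

D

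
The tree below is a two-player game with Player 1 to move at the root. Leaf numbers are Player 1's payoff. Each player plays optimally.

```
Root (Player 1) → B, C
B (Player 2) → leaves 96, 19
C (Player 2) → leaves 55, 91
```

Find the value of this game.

B (Player 2): min(96, 19) = 19
C (Player 2): min(55, 91) = 55
Root (Player 1): max(19, 55) = 55

55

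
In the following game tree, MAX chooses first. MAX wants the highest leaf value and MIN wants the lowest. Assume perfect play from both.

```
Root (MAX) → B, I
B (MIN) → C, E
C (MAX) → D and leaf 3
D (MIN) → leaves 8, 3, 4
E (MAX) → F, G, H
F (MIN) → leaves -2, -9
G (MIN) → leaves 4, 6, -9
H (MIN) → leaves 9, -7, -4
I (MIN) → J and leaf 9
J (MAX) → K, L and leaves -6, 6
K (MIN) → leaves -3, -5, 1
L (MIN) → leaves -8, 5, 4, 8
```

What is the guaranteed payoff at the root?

D (MIN): min(8, 3, 4) = 3
C (MAX): max(3, 3) = 3
F (MIN): min(-2, -9) = -9
G (MIN): min(4, 6, -9) = -9
H (MIN): min(9, -7, -4) = -7
E (MAX): max(-9, -9, -7) = -7
B (MIN): min(3, -7) = -7
K (MIN): min(-3, -5, 1) = -5
L (MIN): min(-8, 5, 4, 8) = -8
J (MAX): max(-5, -8, -6, 6) = 6
I (MIN): min(6, 9) = 6
Root (MAX): max(-7, 6) = 6

6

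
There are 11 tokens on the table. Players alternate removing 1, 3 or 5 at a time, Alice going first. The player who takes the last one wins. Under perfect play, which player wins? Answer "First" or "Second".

Positions where the player to move wins (W) vs loses (L):
i:   0  1  2  3  4  5  6  7  8  9 10 11
     L  W  L  W  L  W  L  W  L  W  L  W
Position 11 is W, so the first player wins.

First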